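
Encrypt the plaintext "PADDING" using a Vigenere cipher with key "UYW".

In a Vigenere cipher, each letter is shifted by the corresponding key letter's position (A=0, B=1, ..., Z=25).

Step 1: Repeat key to match plaintext length:
  Plaintext: PADDING
  Key:       UYWUYWU
Step 2: Encrypt each letter:
  P(15) + U(20) = (15+20) mod 26 = 9 = J
  A(0) + Y(24) = (0+24) mod 26 = 24 = Y
  D(3) + W(22) = (3+22) mod 26 = 25 = Z
  D(3) + U(20) = (3+20) mod 26 = 23 = X
  I(8) + Y(24) = (8+24) mod 26 = 6 = G
  N(13) + W(22) = (13+22) mod 26 = 9 = J
  G(6) + U(20) = (6+20) mod 26 = 0 = A
Ciphertext: JYZXGJA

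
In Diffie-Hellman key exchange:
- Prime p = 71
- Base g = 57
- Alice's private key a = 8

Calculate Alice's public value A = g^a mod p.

Step 1: A = g^a mod p = 57^8 mod 71.
  57^1 mod 71 = 57
  57^2 mod 71 = (57 * 57) mod 71 = 54
  57^3 mod 71 = (54 * 57) mod 71 = 25
  57^4 mod 71 = (25 * 57) mod 71 = 5
  57^5 mod 71 = (5 * 57) mod 71 = 1
  57^6 mod 71 = (1 * 57) mod 71 = 57
  57^7 mod 71 = (57 * 57) mod 71 = 54
  57^8 mod 71 = (54 * 57) mod 71 = 25
Result: A = 25.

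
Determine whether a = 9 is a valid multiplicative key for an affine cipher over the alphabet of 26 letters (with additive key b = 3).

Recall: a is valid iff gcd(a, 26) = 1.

Step 1: Compute gcd(9, 26).
Step 2: gcd(9, 26) = 1.
Since gcd = 1, 9 is coprime with 26, so it is a valid key.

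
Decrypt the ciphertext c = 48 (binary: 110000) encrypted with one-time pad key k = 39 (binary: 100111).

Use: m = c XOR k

Step 1: XOR ciphertext with key:
  Ciphertext: 110000
  Key:        100111
  XOR:        010111
Step 2: Plaintext = 010111 = 23 in decimal.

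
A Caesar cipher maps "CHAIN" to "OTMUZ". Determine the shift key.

Step 1: Compare first letters: C (position 2) -> O (position 14).
Step 2: Shift = (14 - 2) mod 26 = 12.
The shift value is 12.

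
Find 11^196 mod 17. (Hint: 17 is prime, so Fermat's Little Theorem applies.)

Step 1: Since 17 is prime, by Fermat's Little Theorem: 11^16 = 1 (mod 17).
Step 2: Reduce exponent: 196 mod 16 = 4.
Step 3: So 11^196 = 11^4 (mod 17).
Step 4: 11^4 mod 17 = 4.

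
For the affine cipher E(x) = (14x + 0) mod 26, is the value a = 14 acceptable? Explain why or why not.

Step 1: Compute gcd(14, 26).
Step 2: gcd(14, 26) = 2.
Since gcd = 2 != 1, 14 shares a common factor with 26, so it cannot be used.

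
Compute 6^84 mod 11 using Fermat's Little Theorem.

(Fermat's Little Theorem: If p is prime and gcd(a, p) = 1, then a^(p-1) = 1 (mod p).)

Step 1: Since 11 is prime, by Fermat's Little Theorem: 6^10 = 1 (mod 11).
Step 2: Reduce exponent: 84 mod 10 = 4.
Step 3: So 6^84 = 6^4 (mod 11).
Step 4: 6^4 mod 11 = 9.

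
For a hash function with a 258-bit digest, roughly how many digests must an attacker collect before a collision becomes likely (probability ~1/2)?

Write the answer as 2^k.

Step 1: The birthday paradox gives collision probability ~50% after sqrt(2^n) = 2^(n/2) hashes.
Step 2: For 258-bit output: 2^(258/2) = 2^129.
Step 3: Approximately 2^129 hash computations needed.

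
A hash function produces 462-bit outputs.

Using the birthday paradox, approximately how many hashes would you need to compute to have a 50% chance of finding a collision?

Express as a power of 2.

Step 1: The birthday paradox gives collision probability ~50% after sqrt(2^n) = 2^(n/2) hashes.
Step 2: For 462-bit output: 2^(462/2) = 2^231.
Step 3: Approximately 2^231 hash computations needed.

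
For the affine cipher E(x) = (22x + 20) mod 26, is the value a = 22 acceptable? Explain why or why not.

Step 1: Compute gcd(22, 26).
Step 2: gcd(22, 26) = 2.
Since gcd = 2 != 1, 22 shares a common factor with 26, so it cannot be used.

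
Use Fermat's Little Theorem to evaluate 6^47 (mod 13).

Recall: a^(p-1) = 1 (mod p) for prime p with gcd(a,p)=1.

Step 1: Since 13 is prime, by Fermat's Little Theorem: 6^12 = 1 (mod 13).
Step 2: Reduce exponent: 47 mod 12 = 11.
Step 3: So 6^47 = 6^11 (mod 13).
Step 4: 6^11 mod 13 = 11.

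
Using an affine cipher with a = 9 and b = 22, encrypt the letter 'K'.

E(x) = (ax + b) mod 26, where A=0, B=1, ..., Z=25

Step 1: Convert 'K' to number: x = 10.
Step 2: E(10) = (9 * 10 + 22) mod 26 = 112 mod 26 = 8.
Step 3: Convert 8 back to letter: I.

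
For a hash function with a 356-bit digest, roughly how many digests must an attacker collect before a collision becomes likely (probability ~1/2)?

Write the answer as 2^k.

Step 1: The birthday paradox gives collision probability ~50% after sqrt(2^n) = 2^(n/2) hashes.
Step 2: For 356-bit output: 2^(356/2) = 2^178.
Step 3: Approximately 2^178 hash computations needed.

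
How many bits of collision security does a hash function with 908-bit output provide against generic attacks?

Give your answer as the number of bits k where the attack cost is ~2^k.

Step 1: The hash has a 908-bit output.
Step 2: Collision resistance means it should be infeasible to find any x != y with h(x) = h(y).
By the birthday bound, a generic collision search succeeds after about sqrt(2^908) = 2^(908/2) = 2^454 evaluations.
Step 3: Security level = 454 bits.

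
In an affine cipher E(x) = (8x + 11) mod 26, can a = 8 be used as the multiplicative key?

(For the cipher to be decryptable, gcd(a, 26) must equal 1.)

Step 1: Compute gcd(8, 26).
Step 2: gcd(8, 26) = 2.
Since gcd = 2 != 1, 8 shares a common factor with 26, so it cannot be used.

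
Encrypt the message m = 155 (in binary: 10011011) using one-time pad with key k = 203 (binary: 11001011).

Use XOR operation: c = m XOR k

Step 1: Write out the XOR operation bit by bit:
  Message: 10011011
  Key:     11001011
  XOR:     01010000
Step 2: Convert to decimal: 01010000 = 80.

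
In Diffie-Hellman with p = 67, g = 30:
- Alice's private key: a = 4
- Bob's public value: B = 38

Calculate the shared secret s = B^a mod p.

Step 1: s = B^a mod p = 38^4 mod 67.
  38^1 mod 67 = 38
  38^2 mod 67 = (38 * 38) mod 67 = 37
  38^3 mod 67 = (37 * 38) mod 67 = 66
  38^4 mod 67 = (66 * 38) mod 67 = 29
Result: shared secret = 29.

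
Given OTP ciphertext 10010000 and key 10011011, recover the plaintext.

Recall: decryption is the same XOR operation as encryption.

Step 1: XOR ciphertext with key:
  Ciphertext: 10010000
  Key:        10011011
  XOR:        00001011
Step 2: Plaintext = 00001011 = 11 in decimal.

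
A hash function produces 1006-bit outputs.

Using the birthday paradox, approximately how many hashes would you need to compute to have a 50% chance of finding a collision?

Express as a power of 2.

Step 1: The birthday paradox gives collision probability ~50% after sqrt(2^n) = 2^(n/2) hashes.
Step 2: For 1006-bit output: 2^(1006/2) = 2^503.
Step 3: Approximately 2^503 hash computations needed.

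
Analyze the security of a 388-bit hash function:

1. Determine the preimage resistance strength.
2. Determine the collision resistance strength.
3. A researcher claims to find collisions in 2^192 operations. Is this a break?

Step 1: Preimage resistance requires brute-force of 2^388 operations.
Step 2: Collision resistance (birthday bound) = 2^(388/2) = 2^194.
Step 3: The claimed attack costs 2^192 operations.
Step 4: Since 2^192 < 2^194, the claimed attack beats the generic birthday bound, so collision resistance is broken.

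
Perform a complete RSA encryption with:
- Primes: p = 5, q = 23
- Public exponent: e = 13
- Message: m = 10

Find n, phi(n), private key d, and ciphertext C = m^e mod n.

Step 1: n = 5 * 23 = 115.
Step 2: phi(n) = (5-1)(23-1) = 4 * 22 = 88.
Step 3: Find d = 13^(-1) mod 88 = 61.
  Verify: 13 * 61 = 793 = 1 (mod 88).
Step 4: C = 10^13 mod 115 = 15.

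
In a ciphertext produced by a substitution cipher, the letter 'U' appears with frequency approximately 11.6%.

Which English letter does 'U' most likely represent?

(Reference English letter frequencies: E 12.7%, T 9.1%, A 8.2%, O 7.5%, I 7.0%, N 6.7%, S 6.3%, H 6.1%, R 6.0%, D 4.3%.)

Step 1: The observed frequency is 11.6%.
Step 2: Compare with English frequencies:
  E: 12.7% (difference: 1.1%) <-- closest
  T: 9.1% (difference: 2.5%)
  A: 8.2% (difference: 3.4%)
  O: 7.5% (difference: 4.1%)
  I: 7.0% (difference: 4.6%)
  N: 6.7% (difference: 4.9%)
  S: 6.3% (difference: 5.3%)
  H: 6.1% (difference: 5.5%)
  R: 6.0% (difference: 5.6%)
  D: 4.3% (difference: 7.3%)
Step 3: 'U' most likely represents 'E' (frequency 12.7%).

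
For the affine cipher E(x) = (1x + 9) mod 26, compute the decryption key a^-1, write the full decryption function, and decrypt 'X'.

Step 1: Find a^-1, the modular inverse of 1 mod 26.
Step 2: We need 1 * a^-1 = 1 (mod 26).
Step 3: 1 * 1 = 1 = 0 * 26 + 1, so a^-1 = 1.
Step 4: D(y) = 1(y - 9) mod 26.
Step 5: Apply to 'X' (y = 23): D(23) = 1 * (23 - 9) mod 26 = 1 * 14 mod 26 = 14 -> 'O'.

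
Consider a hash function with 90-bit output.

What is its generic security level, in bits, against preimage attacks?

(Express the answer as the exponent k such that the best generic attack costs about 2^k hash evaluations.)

Step 1: The hash has a 90-bit output.
Step 2: Preimage resistance means: given a digest h(x), it should be infeasible to find any input that hashes to it.
With a 90-bit output there are 2^90 possible digests, so a generic brute-force preimage search costs about 2^90 evaluations.
Step 3: Security level = 90 bits.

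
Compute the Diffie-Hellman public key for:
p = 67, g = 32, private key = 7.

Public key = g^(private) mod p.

Step 1: A = g^a mod p = 32^7 mod 67.
  32^1 mod 67 = 32
  32^2 mod 67 = (32 * 32) mod 67 = 19
  32^3 mod 67 = (19 * 32) mod 67 = 5
  32^4 mod 67 = (5 * 32) mod 67 = 26
  32^5 mod 67 = (26 * 32) mod 67 = 28
  32^6 mod 67 = (28 * 32) mod 67 = 25
  32^7 mod 67 = (25 * 32) mod 67 = 63
Result: A = 63.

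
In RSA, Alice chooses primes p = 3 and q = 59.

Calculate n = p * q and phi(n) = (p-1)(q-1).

Step 1: n = p * q = 3 * 59 = 177.
Step 2: phi(n) = (p-1)(q-1) = 2 * 58 = 116.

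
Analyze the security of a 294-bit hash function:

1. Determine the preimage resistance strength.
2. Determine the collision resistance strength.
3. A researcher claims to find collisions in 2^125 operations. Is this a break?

Step 1: Preimage resistance requires brute-force of 2^294 operations.
Step 2: Collision resistance (birthday bound) = 2^(294/2) = 2^147.
Step 3: The claimed attack costs 2^125 operations.
Step 4: Since 2^125 < 2^147, the claimed attack beats the generic birthday bound, so collision resistance is broken.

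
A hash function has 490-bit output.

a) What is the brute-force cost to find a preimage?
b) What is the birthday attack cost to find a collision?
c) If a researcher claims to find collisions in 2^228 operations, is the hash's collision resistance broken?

Step 1: Preimage resistance requires brute-force of 2^490 operations.
Step 2: Collision resistance (birthday bound) = 2^(490/2) = 2^245.
Step 3: The claimed attack costs 2^228 operations.
Step 4: Since 2^228 < 2^245, the claimed attack beats the generic birthday bound, so collision resistance is broken.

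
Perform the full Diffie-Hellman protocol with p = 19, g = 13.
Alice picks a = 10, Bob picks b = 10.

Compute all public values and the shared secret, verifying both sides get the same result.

Step 1: A = g^a mod p = 13^10 mod 19 = 6.
Step 2: B = g^b mod p = 13^10 mod 19 = 6.
Step 3: Alice computes s = B^a mod p = 6^10 mod 19 = 6.
Step 4: Bob computes s = A^b mod p = 6^10 mod 19 = 6.
Both sides agree: shared secret = 6.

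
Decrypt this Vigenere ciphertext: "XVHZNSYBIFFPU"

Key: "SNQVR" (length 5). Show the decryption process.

Step 1: Key 'SNQVR' has length 5. Extended key: SNQVRSNQVRSNQ
Step 2: Decrypt each position:
  X(23) - S(18) = 5 = F
  V(21) - N(13) = 8 = I
  H(7) - Q(16) = 17 = R
  Z(25) - V(21) = 4 = E
  N(13) - R(17) = 22 = W
  S(18) - S(18) = 0 = A
  Y(24) - N(13) = 11 = L
  B(1) - Q(16) = 11 = L
  I(8) - V(21) = 13 = N
  F(5) - R(17) = 14 = O
  F(5) - S(18) = 13 = N
  P(15) - N(13) = 2 = C
  U(20) - Q(16) = 4 = E
Plaintext: FIREWALLNONCE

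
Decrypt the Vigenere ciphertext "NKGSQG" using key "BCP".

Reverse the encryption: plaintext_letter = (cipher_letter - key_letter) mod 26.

Step 1: Extend key: BCPBCP
Step 2: Decrypt each letter (c - k) mod 26:
  N(13) - B(1) = (13-1) mod 26 = 12 = M
  K(10) - C(2) = (10-2) mod 26 = 8 = I
  G(6) - P(15) = (6-15) mod 26 = 17 = R
  S(18) - B(1) = (18-1) mod 26 = 17 = R
  Q(16) - C(2) = (16-2) mod 26 = 14 = O
  G(6) - P(15) = (6-15) mod 26 = 17 = R
Plaintext: MIRROR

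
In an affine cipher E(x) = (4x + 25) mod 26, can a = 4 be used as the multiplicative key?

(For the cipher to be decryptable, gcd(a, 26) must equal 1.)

Step 1: Compute gcd(4, 26).
Step 2: gcd(4, 26) = 2.
Since gcd = 2 != 1, 4 shares a common factor with 26, so it cannot be used.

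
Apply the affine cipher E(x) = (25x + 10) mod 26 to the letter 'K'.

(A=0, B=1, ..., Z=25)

Step 1: Convert 'K' to number: x = 10.
Step 2: E(10) = (25 * 10 + 10) mod 26 = 260 mod 26 = 0.
Step 3: Convert 0 back to letter: A.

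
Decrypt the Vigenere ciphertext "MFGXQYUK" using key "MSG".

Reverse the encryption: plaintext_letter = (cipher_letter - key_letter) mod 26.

Step 1: Extend key: MSGMSGMS
Step 2: Decrypt each letter (c - k) mod 26:
  M(12) - M(12) = (12-12) mod 26 = 0 = A
  F(5) - S(18) = (5-18) mod 26 = 13 = N
  G(6) - G(6) = (6-6) mod 26 = 0 = A
  X(23) - M(12) = (23-12) mod 26 = 11 = L
  Q(16) - S(18) = (16-18) mod 26 = 24 = Y
  Y(24) - G(6) = (24-6) mod 26 = 18 = S
  U(20) - M(12) = (20-12) mod 26 = 8 = I
  K(10) - S(18) = (10-18) mod 26 = 18 = S
Plaintext: ANALYSIS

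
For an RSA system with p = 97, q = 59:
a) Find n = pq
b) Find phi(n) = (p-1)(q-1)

Step 1: n = p * q = 97 * 59 = 5723.
Step 2: phi(n) = (p-1)(q-1) = 96 * 58 = 5568.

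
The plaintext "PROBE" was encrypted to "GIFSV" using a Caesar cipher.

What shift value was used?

Step 1: Compare first letters: P (position 15) -> G (position 6).
Step 2: Shift = (6 - 15) mod 26 = 17.
The shift value is 17.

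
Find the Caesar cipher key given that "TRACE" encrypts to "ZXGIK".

Step 1: Compare first letters: T (position 19) -> Z (position 25).
Step 2: Shift = (25 - 19) mod 26 = 6.
The shift value is 6.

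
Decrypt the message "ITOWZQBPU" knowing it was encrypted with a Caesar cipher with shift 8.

Step 1: Reverse the shift by subtracting 8 from each letter position.
  I (position 8) -> position (8-8) mod 26 = 0 -> A
  T (position 19) -> position (19-8) mod 26 = 11 -> L
  O (position 14) -> position (14-8) mod 26 = 6 -> G
  W (position 22) -> position (22-8) mod 26 = 14 -> O
  Z (position 25) -> position (25-8) mod 26 = 17 -> R
  Q (position 16) -> position (16-8) mod 26 = 8 -> I
  B (position 1) -> position (1-8) mod 26 = 19 -> T
  P (position 15) -> position (15-8) mod 26 = 7 -> H
  U (position 20) -> position (20-8) mod 26 = 12 -> M
Decrypted message: ALGORITHM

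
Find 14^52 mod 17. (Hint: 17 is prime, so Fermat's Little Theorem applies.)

Step 1: Since 17 is prime, by Fermat's Little Theorem: 14^16 = 1 (mod 17).
Step 2: Reduce exponent: 52 mod 16 = 4.
Step 3: So 14^52 = 14^4 (mod 17).
Step 4: 14^4 mod 17 = 13.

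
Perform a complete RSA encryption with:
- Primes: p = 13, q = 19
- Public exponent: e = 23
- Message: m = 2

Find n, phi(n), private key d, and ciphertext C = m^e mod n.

Step 1: n = 13 * 19 = 247.
Step 2: phi(n) = (13-1)(19-1) = 12 * 18 = 216.
Step 3: Find d = 23^(-1) mod 216 = 47.
  Verify: 23 * 47 = 1081 = 1 (mod 216).
Step 4: C = 2^23 mod 247 = 241.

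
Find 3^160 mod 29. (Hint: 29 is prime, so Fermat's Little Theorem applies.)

Step 1: Since 29 is prime, by Fermat's Little Theorem: 3^28 = 1 (mod 29).
Step 2: Reduce exponent: 160 mod 28 = 20.
Step 3: So 3^160 = 3^20 (mod 29).
Step 4: 3^20 mod 29 = 25.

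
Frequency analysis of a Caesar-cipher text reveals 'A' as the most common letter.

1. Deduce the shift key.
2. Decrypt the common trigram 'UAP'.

Step 1: In English, 'E' is the most frequent letter (12.7%).
Step 2: The most frequent ciphertext letter is 'A' (position 0).
Step 3: Shift = (0 - 4) mod 26 = 22.
Step 4: Decrypt 'UAP' by shifting back 22:
  U -> Y
  A -> E
  P -> T
Step 5: 'UAP' decrypts to 'YET'.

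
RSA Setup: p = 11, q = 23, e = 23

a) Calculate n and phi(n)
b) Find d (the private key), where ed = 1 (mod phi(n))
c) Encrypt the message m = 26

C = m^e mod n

Step 1: n = 11 * 23 = 253.
Step 2: phi(n) = (11-1)(23-1) = 10 * 22 = 220.
Step 3: Find d = 23^(-1) mod 220 = 67.
  Verify: 23 * 67 = 1541 = 1 (mod 220).
Step 4: C = 26^23 mod 253 = 141.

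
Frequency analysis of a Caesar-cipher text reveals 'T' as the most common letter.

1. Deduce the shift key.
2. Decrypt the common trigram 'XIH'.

Step 1: In English, 'E' is the most frequent letter (12.7%).
Step 2: The most frequent ciphertext letter is 'T' (position 19).
Step 3: Shift = (19 - 4) mod 26 = 15.
Step 4: Decrypt 'XIH' by shifting back 15:
  X -> I
  I -> T
  H -> S
Step 5: 'XIH' decrypts to 'ITS'.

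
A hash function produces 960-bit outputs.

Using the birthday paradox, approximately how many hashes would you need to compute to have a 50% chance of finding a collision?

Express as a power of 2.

Step 1: The birthday paradox gives collision probability ~50% after sqrt(2^n) = 2^(n/2) hashes.
Step 2: For 960-bit output: 2^(960/2) = 2^480.
Step 3: Approximately 2^480 hash computations needed.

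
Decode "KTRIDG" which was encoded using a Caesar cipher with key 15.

Step 1: Reverse the shift by subtracting 15 from each letter position.
  K (position 10) -> position (10-15) mod 26 = 21 -> V
  T (position 19) -> position (19-15) mod 26 = 4 -> E
  R (position 17) -> position (17-15) mod 26 = 2 -> C
  I (position 8) -> position (8-15) mod 26 = 19 -> T
  D (position 3) -> position (3-15) mod 26 = 14 -> O
  G (position 6) -> position (6-15) mod 26 = 17 -> R
Decrypted message: VECTOR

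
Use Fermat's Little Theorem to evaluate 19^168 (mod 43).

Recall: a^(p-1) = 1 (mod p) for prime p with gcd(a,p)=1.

Step 1: Since 43 is prime, by Fermat's Little Theorem: 19^42 = 1 (mod 43).
Step 2: Reduce exponent: 168 mod 42 = 0.
Step 3: So 19^168 = 19^0 (mod 43).
Step 4: 19^0 mod 43 = 1.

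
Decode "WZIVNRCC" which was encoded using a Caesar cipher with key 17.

Step 1: Reverse the shift by subtracting 17 from each letter position.
  W (position 22) -> position (22-17) mod 26 = 5 -> F
  Z (position 25) -> position (25-17) mod 26 = 8 -> I
  I (position 8) -> position (8-17) mod 26 = 17 -> R
  V (position 21) -> position (21-17) mod 26 = 4 -> E
  N (position 13) -> position (13-17) mod 26 = 22 -> W
  R (position 17) -> position (17-17) mod 26 = 0 -> A
  C (position 2) -> position (2-17) mod 26 = 11 -> L
  C (position 2) -> position (2-17) mod 26 = 11 -> L
Decrypted message: FIREWALL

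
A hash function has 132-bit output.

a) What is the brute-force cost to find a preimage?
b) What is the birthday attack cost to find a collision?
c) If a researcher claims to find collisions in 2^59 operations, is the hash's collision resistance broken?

Step 1: Preimage resistance requires brute-force of 2^132 operations.
Step 2: Collision resistance (birthday bound) = 2^(132/2) = 2^66.
Step 3: The claimed attack costs 2^59 operations.
Step 4: Since 2^59 < 2^66, the claimed attack beats the generic birthday bound, so collision resistance is broken.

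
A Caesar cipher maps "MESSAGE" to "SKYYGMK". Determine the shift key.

Step 1: Compare first letters: M (position 12) -> S (position 18).
Step 2: Shift = (18 - 12) mod 26 = 6.
The shift value is 6.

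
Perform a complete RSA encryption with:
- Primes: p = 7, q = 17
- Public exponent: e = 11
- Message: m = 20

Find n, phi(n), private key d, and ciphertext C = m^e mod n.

Step 1: n = 7 * 17 = 119.
Step 2: phi(n) = (7-1)(17-1) = 6 * 16 = 96.
Step 3: Find d = 11^(-1) mod 96 = 35.
  Verify: 11 * 35 = 385 = 1 (mod 96).
Step 4: C = 20^11 mod 119 = 41.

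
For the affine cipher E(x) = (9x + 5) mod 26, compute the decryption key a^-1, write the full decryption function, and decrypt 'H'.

Step 1: Find a^-1, the modular inverse of 9 mod 26.
Step 2: We need 9 * a^-1 = 1 (mod 26).
Step 3: 9 * 3 = 27 = 1 * 26 + 1, so a^-1 = 3.
Step 4: D(y) = 3(y - 5) mod 26.
Step 5: Apply to 'H' (y = 7): D(7) = 3 * (7 - 5) mod 26 = 3 * 2 mod 26 = 6 -> 'G'.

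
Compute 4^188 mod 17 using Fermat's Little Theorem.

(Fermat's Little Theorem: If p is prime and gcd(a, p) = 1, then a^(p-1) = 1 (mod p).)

Step 1: Since 17 is prime, by Fermat's Little Theorem: 4^16 = 1 (mod 17).
Step 2: Reduce exponent: 188 mod 16 = 12.
Step 3: So 4^188 = 4^12 (mod 17).
Step 4: 4^12 mod 17 = 1.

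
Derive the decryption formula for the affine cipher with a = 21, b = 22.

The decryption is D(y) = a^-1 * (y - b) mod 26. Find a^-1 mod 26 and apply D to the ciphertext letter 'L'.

Step 1: Find a^-1, the modular inverse of 21 mod 26.
Step 2: We need 21 * a^-1 = 1 (mod 26).
Step 3: 21 * 5 = 105 = 4 * 26 + 1, so a^-1 = 5.
Step 4: D(y) = 5(y - 22) mod 26.
Step 5: Apply to 'L' (y = 11): D(11) = 5 * (11 - 22) mod 26 = 5 * -11 mod 26 = 23 -> 'X'.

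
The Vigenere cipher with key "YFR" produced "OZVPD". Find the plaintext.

Step 1: Extend key: YFRYF
Step 2: Decrypt each letter (c - k) mod 26:
  O(14) - Y(24) = (14-24) mod 26 = 16 = Q
  Z(25) - F(5) = (25-5) mod 26 = 20 = U
  V(21) - R(17) = (21-17) mod 26 = 4 = E
  P(15) - Y(24) = (15-24) mod 26 = 17 = R
  D(3) - F(5) = (3-5) mod 26 = 24 = Y
Plaintext: QUERY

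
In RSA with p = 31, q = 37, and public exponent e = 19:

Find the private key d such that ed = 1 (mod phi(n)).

Step 1: n = 31 * 37 = 1147.
Step 2: phi(n) = 30 * 36 = 1080.
Step 3: Find d such that 19 * d = 1 (mod 1080).
Step 4: d = 19^(-1) mod 1080 = 739.
Verification: 19 * 739 = 14041 = 13 * 1080 + 1.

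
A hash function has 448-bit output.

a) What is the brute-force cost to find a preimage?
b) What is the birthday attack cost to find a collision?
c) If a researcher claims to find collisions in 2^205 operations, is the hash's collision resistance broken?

Step 1: Preimage resistance requires brute-force of 2^448 operations.
Step 2: Collision resistance (birthday bound) = 2^(448/2) = 2^224.
Step 3: The claimed attack costs 2^205 operations.
Step 4: Since 2^205 < 2^224, the claimed attack beats the generic birthday bound, so collision resistance is broken.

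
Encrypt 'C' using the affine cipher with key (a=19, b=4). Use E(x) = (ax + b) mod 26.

Step 1: Convert 'C' to number: x = 2.
Step 2: E(2) = (19 * 2 + 4) mod 26 = 42 mod 26 = 16.
Step 3: Convert 16 back to letter: Q.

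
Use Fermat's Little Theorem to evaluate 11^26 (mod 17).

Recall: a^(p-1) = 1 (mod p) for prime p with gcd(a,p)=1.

Step 1: Since 17 is prime, by Fermat's Little Theorem: 11^16 = 1 (mod 17).
Step 2: Reduce exponent: 26 mod 16 = 10.
Step 3: So 11^26 = 11^10 (mod 17).
Step 4: 11^10 mod 17 = 15.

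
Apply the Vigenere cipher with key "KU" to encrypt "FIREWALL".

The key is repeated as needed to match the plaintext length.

Step 1: Repeat key to match plaintext length:
  Plaintext: FIREWALL
  Key:       KUKUKUKU
Step 2: Encrypt each letter:
  F(5) + K(10) = (5+10) mod 26 = 15 = P
  I(8) + U(20) = (8+20) mod 26 = 2 = C
  R(17) + K(10) = (17+10) mod 26 = 1 = B
  E(4) + U(20) = (4+20) mod 26 = 24 = Y
  W(22) + K(10) = (22+10) mod 26 = 6 = G
  A(0) + U(20) = (0+20) mod 26 = 20 = U
  L(11) + K(10) = (11+10) mod 26 = 21 = V
  L(11) + U(20) = (11+20) mod 26 = 5 = F
Ciphertext: PCBYGUVF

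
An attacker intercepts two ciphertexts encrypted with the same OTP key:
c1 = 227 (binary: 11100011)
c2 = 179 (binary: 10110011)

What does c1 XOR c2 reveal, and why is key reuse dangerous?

Step 1: c1 XOR c2 = (m1 XOR k) XOR (m2 XOR k).
Step 2: By XOR associativity/commutativity: = m1 XOR m2 XOR k XOR k = m1 XOR m2.
Step 3: 11100011 XOR 10110011 = 01010000 = 80.
Step 4: The key cancels out! An attacker learns m1 XOR m2 = 80, revealing the relationship between plaintexts.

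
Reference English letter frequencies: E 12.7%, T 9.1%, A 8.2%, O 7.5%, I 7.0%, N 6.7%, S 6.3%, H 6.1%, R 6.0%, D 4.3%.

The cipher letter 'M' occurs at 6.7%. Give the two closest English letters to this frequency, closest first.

Step 1: Observed frequency of 'M' is 6.7%.
Step 2: Compute distances to each reference frequency and sort:
  N (6.7%): difference = 0.0% <-- BEST
  I (7.0%): difference = 0.3% <-- RUNNER-UP
  S (6.3%): difference = 0.4%
  H (6.1%): difference = 0.6%
  R (6.0%): difference = 0.7%
Step 3: Most likely is 'N' (6.7%, diff 0.0%); second most likely is 'I' (7.0%, diff 0.3%).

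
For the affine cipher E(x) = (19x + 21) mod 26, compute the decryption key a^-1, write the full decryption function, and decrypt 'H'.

Step 1: Find a^-1, the modular inverse of 19 mod 26.
Step 2: We need 19 * a^-1 = 1 (mod 26).
Step 3: 19 * 11 = 209 = 8 * 26 + 1, so a^-1 = 11.
Step 4: D(y) = 11(y - 21) mod 26.
Step 5: Apply to 'H' (y = 7): D(7) = 11 * (7 - 21) mod 26 = 11 * -14 mod 26 = 2 -> 'C'.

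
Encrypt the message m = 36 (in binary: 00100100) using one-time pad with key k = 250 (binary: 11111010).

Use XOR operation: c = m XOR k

Step 1: Write out the XOR operation bit by bit:
  Message: 00100100
  Key:     11111010
  XOR:     11011110
Step 2: Convert to decimal: 11011110 = 222.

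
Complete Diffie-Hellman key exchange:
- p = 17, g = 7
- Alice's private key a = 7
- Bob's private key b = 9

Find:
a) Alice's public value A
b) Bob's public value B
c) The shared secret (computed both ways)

Step 1: A = g^a mod p = 7^7 mod 17 = 12.
Step 2: B = g^b mod p = 7^9 mod 17 = 10.
Step 3: Alice computes s = B^a mod p = 10^7 mod 17 = 5.
Step 4: Bob computes s = A^b mod p = 12^9 mod 17 = 5.
Both sides agree: shared secret = 5.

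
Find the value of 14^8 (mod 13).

Step 1: Compute 14^8 mod 13 step by step, reducing modulo 13 at each step.
  14^1 mod 13 = 1
  14^2 mod 13 = (1 * 14) mod 13 = 1
  14^3 mod 13 = (1 * 14) mod 13 = 1
  14^4 mod 13 = (1 * 14) mod 13 = 1
  14^5 mod 13 = (1 * 14) mod 13 = 1
  14^6 mod 13 = (1 * 14) mod 13 = 1
  14^7 mod 13 = (1 * 14) mod 13 = 1
  14^8 mod 13 = (1 * 14) mod 13 = 1
Step 2: Result = 1.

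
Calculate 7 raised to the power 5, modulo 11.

Step 1: Compute 7^5 mod 11 step by step, reducing modulo 11 at each step.
  7^1 mod 11 = 7
  7^2 mod 11 = (7 * 7) mod 11 = 5
  7^3 mod 11 = (5 * 7) mod 11 = 2
  7^4 mod 11 = (2 * 7) mod 11 = 3
  7^5 mod 11 = (3 * 7) mod 11 = 10
Step 2: Result = 10.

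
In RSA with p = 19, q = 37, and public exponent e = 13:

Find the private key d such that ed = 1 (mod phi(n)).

Step 1: n = 19 * 37 = 703.
Step 2: phi(n) = 18 * 36 = 648.
Step 3: Find d such that 13 * d = 1 (mod 648).
Step 4: d = 13^(-1) mod 648 = 349.
Verification: 13 * 349 = 4537 = 7 * 648 + 1.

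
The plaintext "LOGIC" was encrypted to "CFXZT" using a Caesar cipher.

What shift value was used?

Step 1: Compare first letters: L (position 11) -> C (position 2).
Step 2: Shift = (2 - 11) mod 26 = 17.
The shift value is 17.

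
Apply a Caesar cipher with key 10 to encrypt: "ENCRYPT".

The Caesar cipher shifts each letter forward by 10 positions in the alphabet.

Step 1: For each letter, shift forward by 10 positions (mod 26).
  E (position 4) -> position (4+10) mod 26 = 14 -> O
  N (position 13) -> position (13+10) mod 26 = 23 -> X
  C (position 2) -> position (2+10) mod 26 = 12 -> M
  R (position 17) -> position (17+10) mod 26 = 1 -> B
  Y (position 24) -> position (24+10) mod 26 = 8 -> I
  P (position 15) -> position (15+10) mod 26 = 25 -> Z
  T (position 19) -> position (19+10) mod 26 = 3 -> D
Result: OXMBIZD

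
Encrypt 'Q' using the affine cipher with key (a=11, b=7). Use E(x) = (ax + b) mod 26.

Step 1: Convert 'Q' to number: x = 16.
Step 2: E(16) = (11 * 16 + 7) mod 26 = 183 mod 26 = 1.
Step 3: Convert 1 back to letter: B.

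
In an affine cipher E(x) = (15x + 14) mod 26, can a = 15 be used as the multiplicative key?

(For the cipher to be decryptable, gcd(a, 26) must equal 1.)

Step 1: Compute gcd(15, 26).
Step 2: gcd(15, 26) = 1.
Since gcd = 1, 15 is coprime with 26, so it is a valid key.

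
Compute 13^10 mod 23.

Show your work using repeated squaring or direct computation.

Step 1: Compute 13^10 mod 23 step by step, reducing modulo 23 at each step.
  13^1 mod 23 = 13
  13^2 mod 23 = (13 * 13) mod 23 = 8
  13^3 mod 23 = (8 * 13) mod 23 = 12
  13^4 mod 23 = (12 * 13) mod 23 = 18
  13^5 mod 23 = (18 * 13) mod 23 = 4
  13^6 mod 23 = (4 * 13) mod 23 = 6
  13^7 mod 23 = (6 * 13) mod 23 = 9
  13^8 mod 23 = (9 * 13) mod 23 = 2
  13^9 mod 23 = (2 * 13) mod 23 = 3
  13^10 mod 23 = (3 * 13) mod 23 = 16
Step 2: Result = 16.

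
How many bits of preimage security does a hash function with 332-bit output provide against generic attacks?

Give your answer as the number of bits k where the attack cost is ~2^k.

Step 1: The hash has a 332-bit output.
Step 2: Preimage resistance means: given a digest h(x), it should be infeasible to find any input that hashes to it.
With a 332-bit output there are 2^332 possible digests, so a generic brute-force preimage search costs about 2^332 evaluations.
Step 3: Security level = 332 bits.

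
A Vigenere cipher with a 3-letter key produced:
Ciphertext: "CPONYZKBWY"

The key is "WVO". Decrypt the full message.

Step 1: Key 'WVO' has length 3. Extended key: WVOWVOWVOW
Step 2: Decrypt each position:
  C(2) - W(22) = 6 = G
  P(15) - V(21) = 20 = U
  O(14) - O(14) = 0 = A
  N(13) - W(22) = 17 = R
  Y(24) - V(21) = 3 = D
  Z(25) - O(14) = 11 = L
  K(10) - W(22) = 14 = O
  B(1) - V(21) = 6 = G
  W(22) - O(14) = 8 = I
  Y(24) - W(22) = 2 = C
Plaintext: GUARDLOGIC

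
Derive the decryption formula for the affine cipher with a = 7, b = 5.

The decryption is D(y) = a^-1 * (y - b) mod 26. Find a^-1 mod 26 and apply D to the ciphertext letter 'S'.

Step 1: Find a^-1, the modular inverse of 7 mod 26.
Step 2: We need 7 * a^-1 = 1 (mod 26).
Step 3: 7 * 15 = 105 = 4 * 26 + 1, so a^-1 = 15.
Step 4: D(y) = 15(y - 5) mod 26.
Step 5: Apply to 'S' (y = 18): D(18) = 15 * (18 - 5) mod 26 = 15 * 13 mod 26 = 13 -> 'N'.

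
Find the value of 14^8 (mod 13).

Step 1: Compute 14^8 mod 13 step by step, reducing modulo 13 at each step.
  14^1 mod 13 = 1
  14^2 mod 13 = (1 * 14) mod 13 = 1
  14^3 mod 13 = (1 * 14) mod 13 = 1
  14^4 mod 13 = (1 * 14) mod 13 = 1
  14^5 mod 13 = (1 * 14) mod 13 = 1
  14^6 mod 13 = (1 * 14) mod 13 = 1
  14^7 mod 13 = (1 * 14) mod 13 = 1
  14^8 mod 13 = (1 * 14) mod 13 = 1
Step 2: Result = 1.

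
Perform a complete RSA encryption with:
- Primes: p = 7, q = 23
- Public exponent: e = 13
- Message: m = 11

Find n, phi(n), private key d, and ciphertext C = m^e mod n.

Step 1: n = 7 * 23 = 161.
Step 2: phi(n) = (7-1)(23-1) = 6 * 22 = 132.
Step 3: Find d = 13^(-1) mod 132 = 61.
  Verify: 13 * 61 = 793 = 1 (mod 132).
Step 4: C = 11^13 mod 161 = 109.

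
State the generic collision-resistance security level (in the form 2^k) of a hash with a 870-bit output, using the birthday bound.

Step 1: The birthday paradox gives collision probability ~50% after sqrt(2^n) = 2^(n/2) hashes.
Step 2: For 870-bit output: 2^(870/2) = 2^435.
Step 3: Approximately 2^435 hash computations needed.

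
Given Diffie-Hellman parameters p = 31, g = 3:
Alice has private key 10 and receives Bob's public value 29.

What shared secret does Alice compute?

Step 1: s = B^a mod p = 29^10 mod 31.
  29^1 mod 31 = 29
  29^2 mod 31 = (29 * 29) mod 31 = 4
  29^3 mod 31 = (4 * 29) mod 31 = 23
  29^4 mod 31 = (23 * 29) mod 31 = 16
  29^5 mod 31 = (16 * 29) mod 31 = 30
  29^6 mod 31 = (30 * 29) mod 31 = 2
  29^7 mod 31 = (2 * 29) mod 31 = 27
  29^8 mod 31 = (27 * 29) mod 31 = 8
  29^9 mod 31 = (8 * 29) mod 31 = 15
  29^10 mod 31 = (15 * 29) mod 31 = 1
Result: shared secret = 1.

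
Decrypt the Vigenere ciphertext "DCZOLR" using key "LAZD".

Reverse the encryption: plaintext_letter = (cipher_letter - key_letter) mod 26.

Step 1: Extend key: LAZDLA
Step 2: Decrypt each letter (c - k) mod 26:
  D(3) - L(11) = (3-11) mod 26 = 18 = S
  C(2) - A(0) = (2-0) mod 26 = 2 = C
  Z(25) - Z(25) = (25-25) mod 26 = 0 = A
  O(14) - D(3) = (14-3) mod 26 = 11 = L
  L(11) - L(11) = (11-11) mod 26 = 0 = A
  R(17) - A(0) = (17-0) mod 26 = 17 = R
Plaintext: SCALAR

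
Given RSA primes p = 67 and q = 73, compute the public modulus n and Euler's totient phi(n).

Step 1: n = p * q = 67 * 73 = 4891.
Step 2: phi(n) = (p-1)(q-1) = 66 * 72 = 4752.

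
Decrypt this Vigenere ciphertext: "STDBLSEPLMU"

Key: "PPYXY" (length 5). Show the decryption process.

Step 1: Key 'PPYXY' has length 5. Extended key: PPYXYPPYXYP
Step 2: Decrypt each position:
  S(18) - P(15) = 3 = D
  T(19) - P(15) = 4 = E
  D(3) - Y(24) = 5 = F
  B(1) - X(23) = 4 = E
  L(11) - Y(24) = 13 = N
  S(18) - P(15) = 3 = D
  E(4) - P(15) = 15 = P
  P(15) - Y(24) = 17 = R
  L(11) - X(23) = 14 = O
  M(12) - Y(24) = 14 = O
  U(20) - P(15) = 5 = F
Plaintext: DEFENDPROOF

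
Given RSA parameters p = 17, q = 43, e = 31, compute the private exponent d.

Step 1: n = 17 * 43 = 731.
Step 2: phi(n) = 16 * 42 = 672.
Step 3: Find d such that 31 * d = 1 (mod 672).
Step 4: d = 31^(-1) mod 672 = 607.
Verification: 31 * 607 = 18817 = 28 * 672 + 1.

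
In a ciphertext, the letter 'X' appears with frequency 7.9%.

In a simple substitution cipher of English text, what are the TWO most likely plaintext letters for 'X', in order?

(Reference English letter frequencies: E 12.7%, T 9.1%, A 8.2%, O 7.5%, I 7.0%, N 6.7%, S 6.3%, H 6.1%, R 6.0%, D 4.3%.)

Step 1: Observed frequency of 'X' is 7.9%.
Step 2: Compute distances to each reference frequency and sort:
  A (8.2%): difference = 0.3% <-- BEST
  O (7.5%): difference = 0.4% <-- RUNNER-UP
  I (7.0%): difference = 0.9%
  T (9.1%): difference = 1.2%
  N (6.7%): difference = 1.2%
Step 3: Most likely is 'A' (8.2%, diff 0.3%); second most likely is 'O' (7.5%, diff 0.4%).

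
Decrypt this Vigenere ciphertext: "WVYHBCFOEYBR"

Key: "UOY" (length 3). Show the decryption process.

Step 1: Key 'UOY' has length 3. Extended key: UOYUOYUOYUOY
Step 2: Decrypt each position:
  W(22) - U(20) = 2 = C
  V(21) - O(14) = 7 = H
  Y(24) - Y(24) = 0 = A
  H(7) - U(20) = 13 = N
  B(1) - O(14) = 13 = N
  C(2) - Y(24) = 4 = E
  F(5) - U(20) = 11 = L
  O(14) - O(14) = 0 = A
  E(4) - Y(24) = 6 = G
  Y(24) - U(20) = 4 = E
  B(1) - O(14) = 13 = N
  R(17) - Y(24) = 19 = T
Plaintext: CHANNELAGENT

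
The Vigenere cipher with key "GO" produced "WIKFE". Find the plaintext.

Step 1: Extend key: GOGOG
Step 2: Decrypt each letter (c - k) mod 26:
  W(22) - G(6) = (22-6) mod 26 = 16 = Q
  I(8) - O(14) = (8-14) mod 26 = 20 = U
  K(10) - G(6) = (10-6) mod 26 = 4 = E
  F(5) - O(14) = (5-14) mod 26 = 17 = R
  E(4) - G(6) = (4-6) mod 26 = 24 = Y
Plaintext: QUERY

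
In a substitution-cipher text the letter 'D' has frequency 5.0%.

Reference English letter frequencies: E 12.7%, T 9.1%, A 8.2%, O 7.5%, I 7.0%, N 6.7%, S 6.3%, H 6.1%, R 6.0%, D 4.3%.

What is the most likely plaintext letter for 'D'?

Step 1: The observed frequency is 5.0%.
Step 2: Compare with English frequencies:
  E: 12.7% (difference: 7.7%)
  T: 9.1% (difference: 4.1%)
  A: 8.2% (difference: 3.2%)
  O: 7.5% (difference: 2.5%)
  I: 7.0% (difference: 2.0%)
  N: 6.7% (difference: 1.7%)
  S: 6.3% (difference: 1.3%)
  H: 6.1% (difference: 1.1%)
  R: 6.0% (difference: 1.0%)
  D: 4.3% (difference: 0.7%) <-- closest
Step 3: 'D' most likely represents 'D' (frequency 4.3%).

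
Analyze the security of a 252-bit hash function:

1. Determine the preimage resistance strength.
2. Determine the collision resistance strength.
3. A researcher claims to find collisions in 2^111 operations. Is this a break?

Step 1: Preimage resistance requires brute-force of 2^252 operations.
Step 2: Collision resistance (birthday bound) = 2^(252/2) = 2^126.
Step 3: The claimed attack costs 2^111 operations.
Step 4: Since 2^111 < 2^126, the claimed attack beats the generic birthday bound, so collision resistance is broken.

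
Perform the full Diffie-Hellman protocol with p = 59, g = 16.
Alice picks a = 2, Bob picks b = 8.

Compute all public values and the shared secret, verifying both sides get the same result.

Step 1: A = g^a mod p = 16^2 mod 59 = 20.
Step 2: B = g^b mod p = 16^8 mod 59 = 51.
Step 3: Alice computes s = B^a mod p = 51^2 mod 59 = 5.
Step 4: Bob computes s = A^b mod p = 20^8 mod 59 = 5.
Both sides agree: shared secret = 5.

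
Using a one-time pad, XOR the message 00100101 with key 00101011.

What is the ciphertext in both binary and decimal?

Step 1: Write out the XOR operation bit by bit:
  Message: 00100101
  Key:     00101011
  XOR:     00001110
Step 2: Convert to decimal: 00001110 = 14.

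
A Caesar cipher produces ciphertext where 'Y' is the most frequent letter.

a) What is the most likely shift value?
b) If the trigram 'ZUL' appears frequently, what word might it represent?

Step 1: In English, 'E' is the most frequent letter (12.7%).
Step 2: The most frequent ciphertext letter is 'Y' (position 24).
Step 3: Shift = (24 - 4) mod 26 = 20.
Step 4: Decrypt 'ZUL' by shifting back 20:
  Z -> F
  U -> A
  L -> R
Step 5: 'ZUL' decrypts to 'FAR'.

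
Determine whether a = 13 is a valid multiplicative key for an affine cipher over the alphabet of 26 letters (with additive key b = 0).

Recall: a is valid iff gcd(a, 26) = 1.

Step 1: Compute gcd(13, 26).
Step 2: gcd(13, 26) = 13.
Since gcd = 13 != 1, 13 shares a common factor with 26, so it cannot be used.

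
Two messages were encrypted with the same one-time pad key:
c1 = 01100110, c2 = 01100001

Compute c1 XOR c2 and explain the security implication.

Step 1: c1 XOR c2 = (m1 XOR k) XOR (m2 XOR k).
Step 2: By XOR associativity/commutativity: = m1 XOR m2 XOR k XOR k = m1 XOR m2.
Step 3: 01100110 XOR 01100001 = 00000111 = 7.
Step 4: The key cancels out! An attacker learns m1 XOR m2 = 7, revealing the relationship between plaintexts.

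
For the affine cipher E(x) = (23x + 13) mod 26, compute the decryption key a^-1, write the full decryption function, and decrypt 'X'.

Step 1: Find a^-1, the modular inverse of 23 mod 26.
Step 2: We need 23 * a^-1 = 1 (mod 26).
Step 3: 23 * 17 = 391 = 15 * 26 + 1, so a^-1 = 17.
Step 4: D(y) = 17(y - 13) mod 26.
Step 5: Apply to 'X' (y = 23): D(23) = 17 * (23 - 13) mod 26 = 17 * 10 mod 26 = 14 -> 'O'.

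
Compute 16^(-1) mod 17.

Step 1: We need x such that 16 * x = 1 (mod 17).
Step 2: Using the extended Euclidean algorithm or trial:
  16 * 16 = 256 = 15 * 17 + 1.
Step 3: Since 256 mod 17 = 1, the inverse is x = 16.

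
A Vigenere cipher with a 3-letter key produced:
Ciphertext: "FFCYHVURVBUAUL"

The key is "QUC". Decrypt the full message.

Step 1: Key 'QUC' has length 3. Extended key: QUCQUCQUCQUCQU
Step 2: Decrypt each position:
  F(5) - Q(16) = 15 = P
  F(5) - U(20) = 11 = L
  C(2) - C(2) = 0 = A
  Y(24) - Q(16) = 8 = I
  H(7) - U(20) = 13 = N
  V(21) - C(2) = 19 = T
  U(20) - Q(16) = 4 = E
  R(17) - U(20) = 23 = X
  V(21) - C(2) = 19 = T
  B(1) - Q(16) = 11 = L
  U(20) - U(20) = 0 = A
  A(0) - C(2) = 24 = Y
  U(20) - Q(16) = 4 = E
  L(11) - U(20) = 17 = R
Plaintext: PLAINTEXTLAYER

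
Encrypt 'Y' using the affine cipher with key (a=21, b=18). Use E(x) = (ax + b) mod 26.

Step 1: Convert 'Y' to number: x = 24.
Step 2: E(24) = (21 * 24 + 18) mod 26 = 522 mod 26 = 2.
Step 3: Convert 2 back to letter: C.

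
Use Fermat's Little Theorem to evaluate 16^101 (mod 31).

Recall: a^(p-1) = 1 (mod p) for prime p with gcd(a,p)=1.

Step 1: Since 31 is prime, by Fermat's Little Theorem: 16^30 = 1 (mod 31).
Step 2: Reduce exponent: 101 mod 30 = 11.
Step 3: So 16^101 = 16^11 (mod 31).
Step 4: 16^11 mod 31 = 16.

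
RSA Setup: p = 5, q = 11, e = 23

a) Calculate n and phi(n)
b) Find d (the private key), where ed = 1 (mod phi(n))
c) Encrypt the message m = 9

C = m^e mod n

Step 1: n = 5 * 11 = 55.
Step 2: phi(n) = (5-1)(11-1) = 4 * 10 = 40.
Step 3: Find d = 23^(-1) mod 40 = 7.
  Verify: 23 * 7 = 161 = 1 (mod 40).
Step 4: C = 9^23 mod 55 = 14.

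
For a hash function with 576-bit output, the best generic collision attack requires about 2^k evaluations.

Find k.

Step 1: The hash has a 576-bit output.
Step 2: Collision resistance means it should be infeasible to find any x != y with h(x) = h(y).
By the birthday bound, a generic collision search succeeds after about sqrt(2^576) = 2^(576/2) = 2^288 evaluations.
Step 3: Security level = 288 bits.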